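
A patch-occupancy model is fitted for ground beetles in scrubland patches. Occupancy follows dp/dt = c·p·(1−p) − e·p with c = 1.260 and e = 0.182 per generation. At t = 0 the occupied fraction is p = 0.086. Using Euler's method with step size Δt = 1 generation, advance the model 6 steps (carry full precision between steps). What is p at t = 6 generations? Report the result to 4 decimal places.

0.8560

Update rule: p ← p + [c·p·(1−p) − e·p]·Δt with Δt = 1.
step 1: Δp = +0.08339, p = 0.16939
step 2: Δp = +0.14645, p = 0.31584
step 3: Δp = +0.21478, p = 0.53062
step 4: Δp = +0.21725, p = 0.74787
step 5: Δp = +0.10148, p = 0.84934
step 6: Δp = +0.00665, p = 0.85599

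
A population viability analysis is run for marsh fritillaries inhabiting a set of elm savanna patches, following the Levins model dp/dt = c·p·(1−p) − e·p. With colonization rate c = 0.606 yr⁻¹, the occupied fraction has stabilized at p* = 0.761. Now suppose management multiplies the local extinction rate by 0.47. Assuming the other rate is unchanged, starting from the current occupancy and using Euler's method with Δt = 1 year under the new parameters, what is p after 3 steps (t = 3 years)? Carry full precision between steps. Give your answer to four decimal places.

0.8711

Balance c(1−p*) = e gives e = 0.606×(1 − 0.76100) = 0.14483.
Starting from p₀ = 0.76100; update p ← p + (dp/dt)·Δt with the new parameters.
t = 1: p = 0.76100 + (+0.05842) = 0.81942
t = 2: p = 0.81942 + (+0.03389) = 0.85331
t = 3: p = 0.85331 + (+0.01777) = 0.87108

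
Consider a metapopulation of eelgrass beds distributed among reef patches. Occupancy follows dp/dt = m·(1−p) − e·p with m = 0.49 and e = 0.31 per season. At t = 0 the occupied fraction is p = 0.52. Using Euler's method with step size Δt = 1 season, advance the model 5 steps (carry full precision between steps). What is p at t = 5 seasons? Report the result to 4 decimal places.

Update rule: p ← p + [m·(1−p) − e·p]·Δt with Δt = 1.
step 1: Δp = +0.07400, p = 0.59400
step 2: Δp = +0.01480, p = 0.60880
step 3: Δp = +0.00296, p = 0.61176
step 4: Δp = +0.00059, p = 0.61235
step 5: Δp = +0.00012, p = 0.61247

0.6125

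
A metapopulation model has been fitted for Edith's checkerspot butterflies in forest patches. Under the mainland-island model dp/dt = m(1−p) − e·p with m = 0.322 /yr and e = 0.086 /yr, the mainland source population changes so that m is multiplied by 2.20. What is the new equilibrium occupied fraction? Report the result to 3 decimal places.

0.892

Before: p* = 0.322/(0.322+0.086) = 0.7892.
After: m = 0.7084, e = 0.086; p* = 0.7084/0.7944 = 0.8917.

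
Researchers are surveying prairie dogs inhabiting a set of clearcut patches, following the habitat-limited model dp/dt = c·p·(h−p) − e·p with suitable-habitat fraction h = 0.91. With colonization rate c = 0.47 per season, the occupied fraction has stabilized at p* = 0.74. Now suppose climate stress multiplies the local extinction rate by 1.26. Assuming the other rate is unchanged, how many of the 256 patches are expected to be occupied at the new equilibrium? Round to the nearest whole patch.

178

Balance c(h−p*) = e gives e = 0.47×(0.91 − 0.74000) = 0.07990.
New p* = 0.91 − e/c = 0.91 − 0.10067/0.47000 = 0.69581.
Expected occupied = 256 × 0.69581 = 178.13 ≈ 178.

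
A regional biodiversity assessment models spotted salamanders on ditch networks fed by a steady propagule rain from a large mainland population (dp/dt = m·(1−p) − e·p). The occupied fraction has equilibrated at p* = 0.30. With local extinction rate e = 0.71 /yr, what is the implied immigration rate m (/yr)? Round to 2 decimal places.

0.30

At equilibrium m(1−p*) = e·p*, so m = e·p*/(1−p*).
m = 0.71 × 0.30 / 0.7000 = 0.2130/0.7000 = 0.3043.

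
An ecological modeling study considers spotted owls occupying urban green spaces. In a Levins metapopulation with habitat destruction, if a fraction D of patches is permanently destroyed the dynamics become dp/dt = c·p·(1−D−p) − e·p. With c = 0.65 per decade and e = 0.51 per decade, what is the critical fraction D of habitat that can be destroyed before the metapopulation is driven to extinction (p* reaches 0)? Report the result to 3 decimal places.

0.215

The nontrivial equilibrium is p* = (1−D) − e/c; extinction occurs when this hits zero.
So D_crit = 1 − e/c = 1 − 0.51/0.65 = 1 − 0.7846 = 0.2154.
Note this equals the original equilibrium occupancy — the Levins extinction-debt result.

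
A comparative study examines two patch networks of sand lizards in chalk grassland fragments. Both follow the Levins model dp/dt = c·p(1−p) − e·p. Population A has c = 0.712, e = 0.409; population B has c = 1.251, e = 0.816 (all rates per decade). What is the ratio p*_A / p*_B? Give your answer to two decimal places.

A: p*_A = 1 − 0.409/0.712 = 0.4256.
B: p*_B = 1 − 0.816/1.251 = 0.3477.
p*_A / p*_B = 0.4256/0.3477 = 1.2239.

1.22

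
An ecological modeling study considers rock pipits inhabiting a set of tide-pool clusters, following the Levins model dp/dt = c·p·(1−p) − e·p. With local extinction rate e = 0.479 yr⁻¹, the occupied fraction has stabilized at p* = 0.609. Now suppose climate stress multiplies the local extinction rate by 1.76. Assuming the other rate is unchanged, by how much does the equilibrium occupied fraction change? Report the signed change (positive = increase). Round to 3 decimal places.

-0.297

Balance c(1−p*) = e gives c = e/(1 − 0.60900) = 0.479/0.39100 = 1.22506.
New p* = 1 − e/c = 1 − 0.84304/1.22506 = 0.31184.
Δp* = 0.31184 − 0.60900 = -0.29716.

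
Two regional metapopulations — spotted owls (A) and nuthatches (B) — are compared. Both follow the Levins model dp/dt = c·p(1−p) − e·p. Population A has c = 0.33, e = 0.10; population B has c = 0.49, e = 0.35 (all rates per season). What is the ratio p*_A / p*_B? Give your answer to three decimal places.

2.439

A: p*_A = 1 − 0.10/0.33 = 0.6970.
B: p*_B = 1 − 0.35/0.49 = 0.2857.
p*_A / p*_B = 0.6970/0.2857 = 2.4394.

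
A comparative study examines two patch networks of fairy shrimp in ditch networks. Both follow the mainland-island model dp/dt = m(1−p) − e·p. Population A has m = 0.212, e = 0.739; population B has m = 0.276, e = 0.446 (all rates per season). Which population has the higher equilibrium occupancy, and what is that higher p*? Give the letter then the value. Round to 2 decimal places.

A: p*_A = m/(m+e) = 0.212/0.9510 = 0.2229.
B: p*_B = 0.276/0.7220 = 0.3823.
B is higher at 0.3823.

B, 0.38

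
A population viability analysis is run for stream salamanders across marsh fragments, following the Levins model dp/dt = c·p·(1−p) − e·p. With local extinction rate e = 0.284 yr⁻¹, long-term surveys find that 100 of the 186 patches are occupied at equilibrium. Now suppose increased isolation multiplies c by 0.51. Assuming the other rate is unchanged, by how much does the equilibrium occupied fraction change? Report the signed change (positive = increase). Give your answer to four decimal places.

Observed p* = 100/186 = 0.53763.
Balance c(1−p*) = e gives c = e/(1 − 0.53763) = 0.284/0.46237 = 0.61423.
New p* = 1 − e/c = 1 − 0.28400/0.31326 = 0.09340.
Δp* = 0.09340 − 0.53763 = -0.44423.

-0.4442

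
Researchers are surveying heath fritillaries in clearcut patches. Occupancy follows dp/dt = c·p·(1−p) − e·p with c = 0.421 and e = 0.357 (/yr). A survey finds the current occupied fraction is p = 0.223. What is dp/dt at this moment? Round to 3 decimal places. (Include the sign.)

-0.007

Colonization term: c·p·(1−p) = 0.421×0.223×0.7770 = 0.07295.
Extinction term: e·p = 0.07961.
dp/dt = 0.07295 − 0.07961 = -0.00666.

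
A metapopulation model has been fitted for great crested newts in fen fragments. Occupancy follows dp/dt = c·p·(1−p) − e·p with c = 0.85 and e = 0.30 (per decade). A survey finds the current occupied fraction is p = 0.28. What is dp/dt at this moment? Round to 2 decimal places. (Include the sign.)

Colonization term: c·p·(1−p) = 0.85×0.28×0.7200 = 0.17136.
Extinction term: e·p = 0.08400.
dp/dt = 0.17136 − 0.08400 = 0.08736.

0.09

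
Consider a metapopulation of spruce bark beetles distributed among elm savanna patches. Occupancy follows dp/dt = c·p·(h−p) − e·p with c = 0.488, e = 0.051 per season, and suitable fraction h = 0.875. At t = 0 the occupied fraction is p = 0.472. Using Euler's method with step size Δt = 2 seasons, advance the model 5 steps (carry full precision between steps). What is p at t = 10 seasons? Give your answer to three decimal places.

Update rule: p ← p + [c·p·(h−p) − e·p]·Δt with Δt = 2.
t = 2: p = 0.47200 + (+0.13751) = 0.60951
t = 4: p = 0.60951 + (+0.09577) = 0.70527
t = 6: p = 0.70527 + (+0.04489) = 0.75017
t = 8: p = 0.75017 + (+0.01488) = 0.76505
t = 10: p = 0.76505 + (+0.00406) = 0.76911

0.769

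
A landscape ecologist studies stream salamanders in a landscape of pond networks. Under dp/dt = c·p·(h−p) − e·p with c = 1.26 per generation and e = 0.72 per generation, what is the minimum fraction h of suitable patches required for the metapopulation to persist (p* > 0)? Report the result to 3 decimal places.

p* = h − e/c is positive only when h > e/c.
h_min = e/c = 0.72/1.26 = 0.5714.

0.571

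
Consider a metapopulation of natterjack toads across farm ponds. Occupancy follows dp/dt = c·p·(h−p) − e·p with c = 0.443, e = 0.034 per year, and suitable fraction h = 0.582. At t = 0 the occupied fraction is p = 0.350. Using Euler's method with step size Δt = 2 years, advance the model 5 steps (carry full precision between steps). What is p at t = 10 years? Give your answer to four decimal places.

0.4908

Update rule: p ← p + [c·p·(h−p) − e·p]·Δt with Δt = 2.
step 1: Δp = +0.04814, p = 0.39814
step 2: Δp = +0.03778, p = 0.43593
step 3: Δp = +0.02678, p = 0.46270
step 4: Δp = +0.01744, p = 0.48014
step 5: Δp = +0.01068, p = 0.49082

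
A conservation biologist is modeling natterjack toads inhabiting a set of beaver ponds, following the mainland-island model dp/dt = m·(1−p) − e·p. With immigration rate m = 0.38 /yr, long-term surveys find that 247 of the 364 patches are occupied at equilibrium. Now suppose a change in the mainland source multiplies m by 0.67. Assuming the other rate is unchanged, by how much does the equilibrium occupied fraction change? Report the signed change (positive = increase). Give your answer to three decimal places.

Observed p* = 247/364 = 0.67857.
Balance m(1−p*) = e·p* gives e = m(1−p*)/p* = 0.38×0.32143/0.67857 = 0.18000.
New p* = m/(m+e) = 0.25460/(0.25460+0.18000) = 0.58583.
Δp* = 0.58583 − 0.67857 = -0.09274.

-0.093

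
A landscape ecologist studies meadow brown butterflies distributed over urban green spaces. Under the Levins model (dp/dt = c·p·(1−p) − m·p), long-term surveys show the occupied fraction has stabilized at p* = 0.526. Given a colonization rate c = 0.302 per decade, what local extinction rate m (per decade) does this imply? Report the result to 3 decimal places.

At equilibrium c(1−p*) = m.
m = 0.302 × (1 − 0.526) = 0.302 × 0.4740 = 0.1431.

0.143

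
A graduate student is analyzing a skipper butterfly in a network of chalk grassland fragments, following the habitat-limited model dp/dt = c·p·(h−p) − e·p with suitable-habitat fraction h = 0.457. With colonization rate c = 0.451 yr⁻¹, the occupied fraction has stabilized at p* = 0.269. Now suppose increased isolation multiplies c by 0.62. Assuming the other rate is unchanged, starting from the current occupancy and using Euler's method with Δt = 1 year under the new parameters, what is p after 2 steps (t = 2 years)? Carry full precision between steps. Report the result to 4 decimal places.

Balance c(h−p*) = e gives e = 0.451×(0.457 − 0.26900) = 0.08479.
Starting from p₀ = 0.26900; update p ← p + (dp/dt)·Δt with the new parameters.
t = 1: p = 0.26900 + (-0.00867) = 0.26033
t = 2: p = 0.26033 + (-0.00776) = 0.25258

0.2526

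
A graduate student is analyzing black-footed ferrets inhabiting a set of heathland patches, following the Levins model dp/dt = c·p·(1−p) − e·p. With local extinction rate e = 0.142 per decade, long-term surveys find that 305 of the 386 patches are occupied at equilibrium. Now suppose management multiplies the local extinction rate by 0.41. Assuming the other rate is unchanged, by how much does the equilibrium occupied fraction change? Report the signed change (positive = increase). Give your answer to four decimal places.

0.1238

Observed p* = 305/386 = 0.79016.
Balance c(1−p*) = e gives c = e/(1 − 0.79016) = 0.142/0.20984 = 0.67671.
New p* = 1 − e/c = 1 − 0.05822/0.67671 = 0.91397.
Δp* = 0.91397 − 0.79016 = +0.12381.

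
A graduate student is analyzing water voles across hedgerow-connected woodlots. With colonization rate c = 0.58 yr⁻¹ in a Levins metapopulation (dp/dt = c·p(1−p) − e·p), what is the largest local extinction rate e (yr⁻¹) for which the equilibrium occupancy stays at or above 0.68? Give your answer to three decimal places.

1 − e/c ≥ 0.68 ⇒ e ≤ c(1 − 0.68) = 0.58 × 0.3200.
e_max = 0.1856.

0.186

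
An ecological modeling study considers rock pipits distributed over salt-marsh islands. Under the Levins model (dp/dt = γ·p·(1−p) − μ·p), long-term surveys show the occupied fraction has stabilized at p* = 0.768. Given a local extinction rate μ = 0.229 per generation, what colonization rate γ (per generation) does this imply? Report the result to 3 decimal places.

0.987

At equilibrium γ(1−p*) = μ, so γ = μ/(1−p*).
γ = 0.229/(1 − 0.768) = 0.229/0.2320 = 0.9871.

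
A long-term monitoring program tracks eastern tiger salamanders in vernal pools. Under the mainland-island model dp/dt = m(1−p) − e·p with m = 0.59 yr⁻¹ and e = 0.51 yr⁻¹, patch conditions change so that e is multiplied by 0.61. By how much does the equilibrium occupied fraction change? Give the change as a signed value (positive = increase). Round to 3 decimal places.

Before: p* = 0.59/(0.59+0.51) = 0.5364.
After: m = 0.59, e = 0.3111; p* = 0.59/0.9011 = 0.6548.
Δp* = 0.6548 − 0.5364 = +0.1184.

0.118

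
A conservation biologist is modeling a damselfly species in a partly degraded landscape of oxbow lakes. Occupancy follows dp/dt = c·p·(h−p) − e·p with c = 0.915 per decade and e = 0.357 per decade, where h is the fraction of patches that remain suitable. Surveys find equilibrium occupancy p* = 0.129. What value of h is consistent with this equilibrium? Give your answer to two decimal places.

0.52

At equilibrium c(h−p*) = e, so h = p* + e/c.
h = 0.129 + 0.357/0.915 = 0.129 + 0.3902 = 0.5192.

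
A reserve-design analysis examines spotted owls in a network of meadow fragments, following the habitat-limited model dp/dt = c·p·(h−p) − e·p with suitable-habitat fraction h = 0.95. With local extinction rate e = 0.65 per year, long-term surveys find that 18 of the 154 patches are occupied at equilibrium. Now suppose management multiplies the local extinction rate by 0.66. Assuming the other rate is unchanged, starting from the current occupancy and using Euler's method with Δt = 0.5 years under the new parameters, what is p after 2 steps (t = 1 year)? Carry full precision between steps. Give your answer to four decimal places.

0.1435

Observed p* = 18/154 = 0.11688.
Balance c(h−p*) = e gives c = e/(0.95 − 0.11688) = 0.65/0.83312 = 0.78020.
Starting from p₀ = 0.11688; update p ← p + (dp/dt)·Δt with the new parameters.
p: 0.11688 → 0.12980  (Δp = +0.01292)
p: 0.12980 → 0.14349  (Δp = +0.01369)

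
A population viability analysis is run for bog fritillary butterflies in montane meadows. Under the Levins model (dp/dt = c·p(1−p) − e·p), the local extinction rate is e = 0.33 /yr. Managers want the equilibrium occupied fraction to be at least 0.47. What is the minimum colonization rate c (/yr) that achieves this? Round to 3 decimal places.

0.623

p* = 1 − e/c ≥ 0.47 requires e/c ≤ 0.5300, i.e. c ≥ e/0.5300.
c_min = 0.33/0.5300 = 0.6226.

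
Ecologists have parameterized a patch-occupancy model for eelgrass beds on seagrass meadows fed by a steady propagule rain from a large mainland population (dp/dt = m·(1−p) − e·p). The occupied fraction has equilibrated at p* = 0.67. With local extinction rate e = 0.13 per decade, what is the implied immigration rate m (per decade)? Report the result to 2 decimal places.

At equilibrium m(1−p*) = e·p*, so m = e·p*/(1−p*).
m = 0.13 × 0.67 / 0.3300 = 0.0871/0.3300 = 0.2639.

0.26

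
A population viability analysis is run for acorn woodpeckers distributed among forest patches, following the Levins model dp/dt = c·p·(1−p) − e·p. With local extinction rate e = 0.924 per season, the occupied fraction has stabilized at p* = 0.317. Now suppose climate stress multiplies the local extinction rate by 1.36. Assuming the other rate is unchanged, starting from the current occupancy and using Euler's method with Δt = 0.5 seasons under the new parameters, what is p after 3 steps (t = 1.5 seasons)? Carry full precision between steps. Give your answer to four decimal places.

0.2051

Balance c(1−p*) = e gives c = e/(1 − 0.31700) = 0.924/0.68300 = 1.35286.
Starting from p₀ = 0.31700; update p ← p + (dp/dt)·Δt with the new parameters.
t = 0.5: p = 0.31700 + (-0.05272) = 0.26428
t = 1: p = 0.26428 + (-0.03453) = 0.22975
t = 1.5: p = 0.22975 + (-0.02465) = 0.20510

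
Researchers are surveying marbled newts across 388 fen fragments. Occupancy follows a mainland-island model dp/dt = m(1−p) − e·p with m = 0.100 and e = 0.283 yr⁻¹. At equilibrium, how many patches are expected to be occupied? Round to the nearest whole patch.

p* = m/(m+e) = 0.100/0.3830 = 0.2611.
Expected occupied patches = N × p* = 388 × 0.2611 = 101.31 ≈ 101.

101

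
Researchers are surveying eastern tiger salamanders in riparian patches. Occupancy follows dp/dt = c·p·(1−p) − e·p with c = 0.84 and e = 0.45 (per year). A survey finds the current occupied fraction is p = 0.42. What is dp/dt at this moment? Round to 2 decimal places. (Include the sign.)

Colonization term: c·p·(1−p) = 0.84×0.42×0.5800 = 0.20462.
Extinction term: e·p = 0.18900.
dp/dt = 0.20462 − 0.18900 = 0.01562.

0.02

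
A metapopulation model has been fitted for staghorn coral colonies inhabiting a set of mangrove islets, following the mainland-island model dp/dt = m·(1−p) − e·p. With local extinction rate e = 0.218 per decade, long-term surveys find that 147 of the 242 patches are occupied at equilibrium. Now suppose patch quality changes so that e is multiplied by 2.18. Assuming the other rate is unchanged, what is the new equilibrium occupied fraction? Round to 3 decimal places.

0.415

Observed p* = 147/242 = 0.60744.
Balance m(1−p*) = e·p* gives m = e·p*/(1−p*) = 0.218×0.60744/0.39256 = 0.33733.
New p* = m/(m+e) = 0.33733/(0.33733+0.47524) = 0.41514.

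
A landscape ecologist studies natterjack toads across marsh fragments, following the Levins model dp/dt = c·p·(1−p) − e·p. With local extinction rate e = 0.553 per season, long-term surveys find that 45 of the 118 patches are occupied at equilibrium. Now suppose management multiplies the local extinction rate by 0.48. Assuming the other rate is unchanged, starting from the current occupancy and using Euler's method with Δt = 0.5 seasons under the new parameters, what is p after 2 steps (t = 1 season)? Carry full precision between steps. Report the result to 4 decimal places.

Observed p* = 45/118 = 0.38136.
Balance c(1−p*) = e gives c = e/(1 − 0.38136) = 0.553/0.61864 = 0.89389.
Starting from p₀ = 0.38136; update p ← p + (dp/dt)·Δt with the new parameters.
p: 0.38136 → 0.43619  (Δp = +0.05483)
p: 0.43619 → 0.48821  (Δp = +0.05203)

0.4882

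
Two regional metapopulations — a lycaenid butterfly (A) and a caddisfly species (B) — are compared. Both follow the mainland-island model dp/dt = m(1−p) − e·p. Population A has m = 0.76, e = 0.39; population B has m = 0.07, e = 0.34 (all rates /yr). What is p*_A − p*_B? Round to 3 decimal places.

0.490

A: p*_A = m/(m+e) = 0.76/1.1500 = 0.6609.
B: p*_B = 0.07/0.4100 = 0.1707.
p*_A − p*_B = 0.6609 − 0.1707 = 0.4901.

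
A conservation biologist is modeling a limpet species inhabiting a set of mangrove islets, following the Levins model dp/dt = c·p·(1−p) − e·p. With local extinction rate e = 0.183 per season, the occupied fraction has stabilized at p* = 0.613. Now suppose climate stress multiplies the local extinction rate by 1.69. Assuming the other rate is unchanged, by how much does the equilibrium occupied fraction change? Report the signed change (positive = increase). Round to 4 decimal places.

Balance c(1−p*) = e gives c = e/(1 − 0.61300) = 0.183/0.38700 = 0.47287.
New p* = 1 − e/c = 1 − 0.30927/0.47287 = 0.34597.
Δp* = 0.34597 − 0.61300 = -0.26703.

-0.2670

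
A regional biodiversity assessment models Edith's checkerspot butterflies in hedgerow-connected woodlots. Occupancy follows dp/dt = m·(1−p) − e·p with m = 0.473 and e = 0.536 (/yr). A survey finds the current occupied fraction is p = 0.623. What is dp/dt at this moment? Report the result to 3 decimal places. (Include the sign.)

-0.156

Colonization term: m·(1−p) = 0.473×0.3770 = 0.17832.
Extinction term: e·p = 0.33393.
dp/dt = 0.17832 − 0.33393 = -0.15561.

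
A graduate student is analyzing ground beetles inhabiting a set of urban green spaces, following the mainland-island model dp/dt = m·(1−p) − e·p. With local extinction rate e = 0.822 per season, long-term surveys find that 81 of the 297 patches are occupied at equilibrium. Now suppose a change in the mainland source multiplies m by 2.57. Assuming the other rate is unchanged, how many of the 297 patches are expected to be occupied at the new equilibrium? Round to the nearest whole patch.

146

Observed p* = 81/297 = 0.27273.
Balance m(1−p*) = e·p* gives m = e·p*/(1−p*) = 0.822×0.27273/0.72727 = 0.30825.
New p* = m/(m+e) = 0.79220/(0.79220+0.82200) = 0.49077.
Expected occupied = 297 × 0.49077 = 145.76 ≈ 146.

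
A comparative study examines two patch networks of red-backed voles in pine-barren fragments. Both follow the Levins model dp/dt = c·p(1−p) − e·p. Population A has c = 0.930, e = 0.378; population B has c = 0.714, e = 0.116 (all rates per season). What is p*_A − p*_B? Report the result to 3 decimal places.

-0.244

A: p*_A = 1 − 0.378/0.930 = 0.5935.
B: p*_B = 1 − 0.116/0.714 = 0.8375.
p*_A − p*_B = 0.5935 − 0.8375 = -0.2440.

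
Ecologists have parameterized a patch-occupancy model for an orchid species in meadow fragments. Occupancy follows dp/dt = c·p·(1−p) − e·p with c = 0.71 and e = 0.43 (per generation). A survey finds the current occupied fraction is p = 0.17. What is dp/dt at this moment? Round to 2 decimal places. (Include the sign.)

Colonization term: c·p·(1−p) = 0.71×0.17×0.8300 = 0.10018.
Extinction term: e·p = 0.07310.
dp/dt = 0.10018 − 0.07310 = 0.02708.

0.03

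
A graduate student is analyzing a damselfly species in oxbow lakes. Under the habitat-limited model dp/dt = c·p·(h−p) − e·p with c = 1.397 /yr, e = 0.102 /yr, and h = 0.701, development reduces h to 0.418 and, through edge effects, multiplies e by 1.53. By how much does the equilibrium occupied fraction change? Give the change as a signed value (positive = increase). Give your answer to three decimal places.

Before: p* = h − e/c = 0.701 − 0.102/1.397 = 0.701 − 0.0730 = 0.6280.
After: c = 1.397, e = 0.15606, h = 0.418; p* = 0.418 − 0.15606/1.397 = 0.3063.
Δp* = 0.3063 − 0.6280 = -0.3217.

-0.322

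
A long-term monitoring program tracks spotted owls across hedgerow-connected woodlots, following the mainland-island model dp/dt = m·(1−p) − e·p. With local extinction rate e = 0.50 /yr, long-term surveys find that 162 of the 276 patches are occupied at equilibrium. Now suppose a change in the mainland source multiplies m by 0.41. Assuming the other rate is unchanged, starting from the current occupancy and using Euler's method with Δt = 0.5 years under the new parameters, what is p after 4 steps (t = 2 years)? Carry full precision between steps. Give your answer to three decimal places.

0.397

Observed p* = 162/276 = 0.58696.
Balance m(1−p*) = e·p* gives m = e·p*/(1−p*) = 0.50×0.58696/0.41304 = 0.71053.
Starting from p₀ = 0.58696; update p ← p + (dp/dt)·Δt with the new parameters.
p: 0.58696 → 0.50038  (Δp = -0.08658)
p: 0.50038 → 0.44806  (Δp = -0.05232)
p: 0.44806 → 0.41644  (Δp = -0.03162)
p: 0.41644 → 0.39733  (Δp = -0.01911)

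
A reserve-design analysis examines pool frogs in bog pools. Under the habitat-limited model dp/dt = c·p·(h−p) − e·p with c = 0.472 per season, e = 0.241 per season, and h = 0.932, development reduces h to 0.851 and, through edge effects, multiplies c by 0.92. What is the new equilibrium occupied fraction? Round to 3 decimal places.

Before: p* = h − e/c = 0.932 − 0.241/0.472 = 0.932 − 0.5106 = 0.4214.
After: c = 0.43424, e = 0.241, h = 0.851; p* = 0.851 − 0.241/0.43424 = 0.2960.

0.296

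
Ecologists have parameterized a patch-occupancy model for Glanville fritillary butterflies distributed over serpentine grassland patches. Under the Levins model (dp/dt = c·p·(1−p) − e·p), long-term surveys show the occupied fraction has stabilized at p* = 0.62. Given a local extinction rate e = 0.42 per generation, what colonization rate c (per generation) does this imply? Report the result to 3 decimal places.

1.105

At equilibrium c(1−p*) = e, so c = e/(1−p*).
c = 0.42/(1 − 0.62) = 0.42/0.3800 = 1.1053.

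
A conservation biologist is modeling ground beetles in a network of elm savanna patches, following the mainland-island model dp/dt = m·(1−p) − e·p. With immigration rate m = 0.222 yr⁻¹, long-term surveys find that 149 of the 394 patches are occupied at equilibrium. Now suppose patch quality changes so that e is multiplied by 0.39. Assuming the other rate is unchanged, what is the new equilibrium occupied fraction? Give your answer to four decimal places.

Observed p* = 149/394 = 0.37817.
Balance m(1−p*) = e·p* gives e = m(1−p*)/p* = 0.222×0.62183/0.37817 = 0.36504.
New p* = m/(m+e) = 0.22200/(0.22200+0.14237) = 0.60927.

0.6093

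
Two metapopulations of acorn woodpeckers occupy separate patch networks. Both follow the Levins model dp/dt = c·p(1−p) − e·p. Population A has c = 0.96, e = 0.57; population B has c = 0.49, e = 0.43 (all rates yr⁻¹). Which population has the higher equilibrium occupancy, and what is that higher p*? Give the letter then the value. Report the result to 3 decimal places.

A, 0.406

A: p*_A = 1 − 0.57/0.96 = 0.4062.
B: p*_B = 1 − 0.43/0.49 = 0.1224.
A is higher at 0.4062.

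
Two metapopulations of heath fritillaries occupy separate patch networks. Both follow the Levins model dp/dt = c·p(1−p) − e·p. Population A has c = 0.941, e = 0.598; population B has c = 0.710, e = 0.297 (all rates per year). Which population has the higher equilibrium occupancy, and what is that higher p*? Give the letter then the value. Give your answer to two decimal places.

A: p*_A = 1 − 0.598/0.941 = 0.3645.
B: p*_B = 1 − 0.297/0.710 = 0.5817.
B is higher at 0.5817.

B, 0.58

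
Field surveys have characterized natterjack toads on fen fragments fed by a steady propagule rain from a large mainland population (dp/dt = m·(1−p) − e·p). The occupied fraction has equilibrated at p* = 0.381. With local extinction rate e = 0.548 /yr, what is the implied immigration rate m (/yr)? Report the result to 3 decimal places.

0.337

At equilibrium m(1−p*) = e·p*, so m = e·p*/(1−p*).
m = 0.548 × 0.381 / 0.6190 = 0.2088/0.6190 = 0.3373.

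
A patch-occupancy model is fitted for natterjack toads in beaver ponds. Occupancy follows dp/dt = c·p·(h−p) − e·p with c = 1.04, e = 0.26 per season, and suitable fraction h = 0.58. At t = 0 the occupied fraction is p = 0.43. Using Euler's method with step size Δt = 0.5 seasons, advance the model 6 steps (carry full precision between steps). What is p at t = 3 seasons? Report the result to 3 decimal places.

Update rule: p ← p + [c·p·(h−p) − e·p]·Δt with Δt = 0.5.
t = 0.5: p = 0.43000 + (-0.02236) = 0.40764
t = 1: p = 0.40764 + (-0.01646) = 0.39118
t = 1.5: p = 0.39118 + (-0.01245) = 0.37874
t = 2: p = 0.37874 + (-0.00960) = 0.36914
t = 2.5: p = 0.36914 + (-0.00751) = 0.36163
t = 3: p = 0.36163 + (-0.00595) = 0.35568

0.356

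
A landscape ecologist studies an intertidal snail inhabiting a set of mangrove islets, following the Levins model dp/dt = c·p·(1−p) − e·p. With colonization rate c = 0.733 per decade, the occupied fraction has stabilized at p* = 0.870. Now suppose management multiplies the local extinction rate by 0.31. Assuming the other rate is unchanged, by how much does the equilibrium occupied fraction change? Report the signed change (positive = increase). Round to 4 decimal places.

0.0897

Balance c(1−p*) = e gives e = 0.733×(1 − 0.87000) = 0.09529.
New p* = 1 − e/c = 1 − 0.02954/0.73300 = 0.95970.
Δp* = 0.95970 − 0.87000 = +0.08970.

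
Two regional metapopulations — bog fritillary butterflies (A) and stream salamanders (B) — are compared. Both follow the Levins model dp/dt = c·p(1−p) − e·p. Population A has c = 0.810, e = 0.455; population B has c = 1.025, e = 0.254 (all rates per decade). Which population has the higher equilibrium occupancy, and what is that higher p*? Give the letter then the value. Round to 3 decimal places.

B, 0.752

A: p*_A = 1 − 0.455/0.810 = 0.4383.
B: p*_B = 1 − 0.254/1.025 = 0.7522.
B is higher at 0.7522.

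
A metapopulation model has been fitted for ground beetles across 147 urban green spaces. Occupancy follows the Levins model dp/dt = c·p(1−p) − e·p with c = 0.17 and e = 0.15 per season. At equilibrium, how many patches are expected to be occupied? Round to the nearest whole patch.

p* = 1 − e/c = 1 − 0.15/0.17 = 0.1176.
Expected occupied patches = N × p* = 147 × 0.1176 = 17.29 ≈ 17.

17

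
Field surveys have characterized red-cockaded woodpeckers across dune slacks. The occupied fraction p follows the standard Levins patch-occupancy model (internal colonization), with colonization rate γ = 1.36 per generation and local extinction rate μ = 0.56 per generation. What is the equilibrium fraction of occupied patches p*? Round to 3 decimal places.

0.588

At equilibrium, colonization balances extinction: γ·p*·(1−p*) = μ·p*.
So p* = 1 − μ/γ = 1 − 0.56/1.36 = 1 − 0.4118 = 0.5882.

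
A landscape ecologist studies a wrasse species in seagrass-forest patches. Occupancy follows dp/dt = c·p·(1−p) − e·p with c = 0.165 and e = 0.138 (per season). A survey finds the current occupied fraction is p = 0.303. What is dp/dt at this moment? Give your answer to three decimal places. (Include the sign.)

-0.007

Colonization term: c·p·(1−p) = 0.165×0.303×0.6970 = 0.03485.
Extinction term: e·p = 0.04181.
dp/dt = 0.03485 − 0.04181 = -0.00697.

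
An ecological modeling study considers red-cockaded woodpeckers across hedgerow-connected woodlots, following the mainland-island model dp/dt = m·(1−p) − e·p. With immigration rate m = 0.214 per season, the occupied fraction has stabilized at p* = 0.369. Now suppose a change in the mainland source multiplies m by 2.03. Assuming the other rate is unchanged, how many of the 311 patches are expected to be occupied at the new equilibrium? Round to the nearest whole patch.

Balance m(1−p*) = e·p* gives e = m(1−p*)/p* = 0.214×0.63100/0.36900 = 0.36595.
New p* = m/(m+e) = 0.43442/(0.43442+0.36595) = 0.54277.
Expected occupied = 311 × 0.54277 = 168.80 ≈ 169.

169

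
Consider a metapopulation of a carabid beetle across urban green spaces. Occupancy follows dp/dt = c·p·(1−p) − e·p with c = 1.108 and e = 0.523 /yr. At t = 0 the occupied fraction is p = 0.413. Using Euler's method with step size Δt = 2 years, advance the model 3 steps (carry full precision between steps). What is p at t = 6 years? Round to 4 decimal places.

0.5277

Update rule: p ← p + [c·p·(1−p) − e·p]·Δt with Δt = 2.
  1  |  dp/dt·Δt = +0.105229  |  p_1 = 0.518229
  2  |  dp/dt·Δt = +0.011196  |  p_2 = 0.529425
  3  |  dp/dt·Δt = -0.001697  |  p_3 = 0.527728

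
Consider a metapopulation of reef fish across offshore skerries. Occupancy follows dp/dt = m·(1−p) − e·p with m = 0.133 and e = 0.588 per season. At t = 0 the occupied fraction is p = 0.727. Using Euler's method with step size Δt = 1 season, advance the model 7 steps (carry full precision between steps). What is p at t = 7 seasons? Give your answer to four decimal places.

0.1845

Update rule: p ← p + [m·(1−p) − e·p]·Δt with Δt = 1.
  1  |  dp/dt·Δt = -0.391167  |  p_1 = 0.335833
  2  |  dp/dt·Δt = -0.109136  |  p_2 = 0.226697
  3  |  dp/dt·Δt = -0.030449  |  p_3 = 0.196249
  4  |  dp/dt·Δt = -0.008495  |  p_4 = 0.187753
  5  |  dp/dt·Δt = -0.002370  |  p_5 = 0.185383
  6  |  dp/dt·Δt = -0.000661  |  p_6 = 0.184722
  7  |  dp/dt·Δt = -0.000184  |  p_7 = 0.184537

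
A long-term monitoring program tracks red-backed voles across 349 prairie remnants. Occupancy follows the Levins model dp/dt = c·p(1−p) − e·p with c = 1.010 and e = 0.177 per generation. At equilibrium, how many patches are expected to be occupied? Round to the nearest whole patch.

p* = 1 − e/c = 1 − 0.177/1.010 = 0.8248.
Expected occupied patches = N × p* = 349 × 0.8248 = 287.84 ≈ 288.

288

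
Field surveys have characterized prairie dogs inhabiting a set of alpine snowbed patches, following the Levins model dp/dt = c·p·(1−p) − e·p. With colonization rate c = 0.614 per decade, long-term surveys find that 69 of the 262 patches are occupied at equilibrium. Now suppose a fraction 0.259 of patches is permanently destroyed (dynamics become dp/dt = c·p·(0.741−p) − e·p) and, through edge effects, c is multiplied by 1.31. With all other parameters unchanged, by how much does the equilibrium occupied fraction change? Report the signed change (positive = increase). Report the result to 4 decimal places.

Observed p* = 69/262 = 0.26336.
Balance c(1−p*) = e gives e = 0.614×(1 − 0.26336) = 0.45230.
New p* = 0.741 − e/c = 0.741 − 0.45230/0.80434 = 0.17868.
Δp* = 0.17868 − 0.26336 = -0.08468.

-0.0847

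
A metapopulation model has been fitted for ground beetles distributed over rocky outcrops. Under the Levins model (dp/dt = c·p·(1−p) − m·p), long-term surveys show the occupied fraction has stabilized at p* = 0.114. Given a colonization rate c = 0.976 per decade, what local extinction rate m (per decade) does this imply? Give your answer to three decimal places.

At equilibrium c(1−p*) = m.
m = 0.976 × (1 − 0.114) = 0.976 × 0.8860 = 0.8647.

0.865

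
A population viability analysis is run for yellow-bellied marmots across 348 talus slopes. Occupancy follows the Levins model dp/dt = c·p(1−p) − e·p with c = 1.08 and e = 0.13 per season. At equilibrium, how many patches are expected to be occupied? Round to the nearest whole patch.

306

p* = 1 − e/c = 1 − 0.13/1.08 = 0.8796.
Expected occupied patches = N × p* = 348 × 0.8796 = 306.11 ≈ 306.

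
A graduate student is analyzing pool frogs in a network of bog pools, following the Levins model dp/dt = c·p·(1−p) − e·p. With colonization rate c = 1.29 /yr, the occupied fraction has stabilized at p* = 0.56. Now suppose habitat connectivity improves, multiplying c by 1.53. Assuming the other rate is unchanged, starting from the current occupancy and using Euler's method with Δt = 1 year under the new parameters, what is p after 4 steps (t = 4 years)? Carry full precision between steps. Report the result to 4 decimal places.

0.7113

Balance c(1−p*) = e gives e = 1.29×(1 − 0.56000) = 0.56760.
Starting from p₀ = 0.56000; update p ← p + (dp/dt)·Δt with the new parameters.
t = 1: p = 0.56000 + (+0.16846) = 0.72846
t = 2: p = 0.72846 + (-0.02307) = 0.70539
t = 3: p = 0.70539 + (+0.00978) = 0.71517
t = 4: p = 0.71517 + (-0.00389) = 0.71128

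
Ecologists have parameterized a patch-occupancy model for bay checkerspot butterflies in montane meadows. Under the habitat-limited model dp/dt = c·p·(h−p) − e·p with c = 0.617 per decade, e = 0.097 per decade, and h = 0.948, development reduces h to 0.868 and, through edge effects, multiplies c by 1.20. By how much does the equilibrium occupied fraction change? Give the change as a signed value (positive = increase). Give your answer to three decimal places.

Before: p* = h − e/c = 0.948 − 0.097/0.617 = 0.948 − 0.1572 = 0.7908.
After: c = 0.7404, e = 0.097, h = 0.868; p* = 0.868 − 0.097/0.7404 = 0.7370.
Δp* = 0.7370 − 0.7908 = -0.0538.

-0.054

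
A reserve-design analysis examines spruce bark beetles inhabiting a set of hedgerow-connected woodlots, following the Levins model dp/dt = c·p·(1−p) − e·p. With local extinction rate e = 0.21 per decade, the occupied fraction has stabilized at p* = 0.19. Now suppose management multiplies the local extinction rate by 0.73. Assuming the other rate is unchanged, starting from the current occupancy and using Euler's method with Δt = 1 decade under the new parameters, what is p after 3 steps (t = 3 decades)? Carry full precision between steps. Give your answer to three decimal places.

Balance c(1−p*) = e gives c = e/(1 − 0.19000) = 0.21/0.81000 = 0.25926.
Starting from p₀ = 0.19000; update p ← p + (dp/dt)·Δt with the new parameters.
p: 0.19000 → 0.20077  (Δp = +0.01077)
p: 0.20077 → 0.21160  (Δp = +0.01082)
p: 0.21160 → 0.22241  (Δp = +0.01081)

0.222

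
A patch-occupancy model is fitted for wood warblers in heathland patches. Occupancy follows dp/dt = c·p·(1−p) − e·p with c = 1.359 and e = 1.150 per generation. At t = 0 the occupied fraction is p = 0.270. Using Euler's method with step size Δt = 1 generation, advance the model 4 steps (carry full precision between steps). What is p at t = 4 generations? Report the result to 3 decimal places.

0.181

Update rule: p ← p + [c·p·(1−p) − e·p]·Δt with Δt = 1.
t = 1: p = 0.27000 + (-0.04264) = 0.22736
t = 2: p = 0.22736 + (-0.02273) = 0.20463
t = 3: p = 0.20463 + (-0.01414) = 0.19049
t = 4: p = 0.19049 + (-0.00950) = 0.18099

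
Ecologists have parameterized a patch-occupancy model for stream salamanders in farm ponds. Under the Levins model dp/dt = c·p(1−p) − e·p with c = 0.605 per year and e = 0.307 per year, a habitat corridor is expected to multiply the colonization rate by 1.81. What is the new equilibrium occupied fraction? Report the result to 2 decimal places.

Before: p* = 1 − 0.307/0.605 = 0.4926.
After the change, c = 1.09505, e = 0.307, so p* = 1 − 0.307/1.09505 = 0.7196.

0.72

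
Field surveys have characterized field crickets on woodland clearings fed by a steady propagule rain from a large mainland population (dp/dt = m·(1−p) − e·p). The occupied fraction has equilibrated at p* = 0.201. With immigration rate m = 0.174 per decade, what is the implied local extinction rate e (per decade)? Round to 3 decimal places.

0.692

At equilibrium m(1−p*) = e·p*, so e = m(1−p*)/p*.
e = 0.174 × 0.7990 / 0.201 = 0.6917.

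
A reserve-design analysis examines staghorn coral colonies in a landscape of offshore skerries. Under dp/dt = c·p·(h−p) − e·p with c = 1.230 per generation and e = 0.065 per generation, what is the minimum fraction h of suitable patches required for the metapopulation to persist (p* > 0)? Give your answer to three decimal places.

p* = h − e/c is positive only when h > e/c.
h_min = e/c = 0.065/1.230 = 0.0528.

0.053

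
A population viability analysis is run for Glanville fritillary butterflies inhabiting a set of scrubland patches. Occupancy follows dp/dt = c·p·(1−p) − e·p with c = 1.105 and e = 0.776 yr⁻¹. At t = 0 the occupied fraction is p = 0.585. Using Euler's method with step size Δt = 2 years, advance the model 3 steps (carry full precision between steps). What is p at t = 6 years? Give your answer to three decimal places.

Update rule: p ← p + [c·p·(1−p) − e·p]·Δt with Δt = 2.
t = 2: p = 0.58500 + (-0.37139) = 0.21361
t = 4: p = 0.21361 + (+0.03971) = 0.25333
t = 6: p = 0.25333 + (+0.02486) = 0.27819

0.278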